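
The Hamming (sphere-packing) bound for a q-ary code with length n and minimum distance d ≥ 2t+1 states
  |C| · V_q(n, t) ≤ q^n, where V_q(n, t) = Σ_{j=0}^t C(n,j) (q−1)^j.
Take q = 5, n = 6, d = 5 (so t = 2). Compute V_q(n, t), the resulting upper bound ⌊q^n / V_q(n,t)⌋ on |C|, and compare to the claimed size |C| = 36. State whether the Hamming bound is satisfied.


V_q(n, t) = 265, q^n = 15625, Hamming bound = 58, |C| = 36 ≤ bound (satisfied).

Step 1: Compute V_q(n, t) = Σ_{j=0}^2 C(n, j) (q−1)^j.
  j = 0: C(6,0)·(4)^0 = 1·1 = 1.
  j = 1: C(6,1)·(4)^1 = 6·4 = 24.
  j = 2: C(6,2)·(4)^2 = 15·16 = 240.
  V_q(n, t) = 1 + 24 + 240 = 265.
Step 2: q^n = 5^6 = 15625.
Step 3: Hamming bound ⌊q^n / V_q(n,t)⌋ = ⌊15625/265⌋ = 58.
Step 4: Compare |C| = 36 to 58: satisfied.
The claimed |C| lies below the Hamming bound.


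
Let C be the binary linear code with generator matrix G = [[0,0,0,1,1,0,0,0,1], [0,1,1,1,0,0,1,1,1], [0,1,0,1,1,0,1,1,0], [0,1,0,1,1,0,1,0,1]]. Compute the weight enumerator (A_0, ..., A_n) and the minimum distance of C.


Weight distribution: A_0 = 1, A_2 = 3, A_3 = 4, A_4 = 3, A_5 = 4, A_6 = 1. Minimum distance d = 2.

Enumerate all 2^4 = 16 messages m ∈ F_2^4.
For each, compute codeword c = mG in F_2^9, then tally its weight.
  m = 0000 → c = 000000000, weight = 0.
  m = 1000 → c = 000110001, weight = 3.
  m = 0100 → c = 011100111, weight = 6.
  m = 1100 → c = 011010110, weight = 5.
  m = 0010 → c = 010110110, weight = 5.
  m = 1010 → c = 010000111, weight = 4.
  m = 0110 → c = 001010001, weight = 3.
  m = 1110 → c = 001100000, weight = 2.
  m = 0001 → c = 010110101, weight = 5.
  m = 1001 → c = 010000100, weight = 2.
  m = 0101 → c = 001010010, weight = 3.
  m = 1101 → c = 001100011, weight = 4.
  m = 0011 → c = 000000011, weight = 2.
  m = 1011 → c = 000110010, weight = 3.
  m = 0111 → c = 011100100, weight = 4.
  m = 1111 → c = 011010101, weight = 5.
Tally weights:
  weight 0: 1 codewords.
  weight 2: 3 codewords.
  weight 3: 4 codewords.
  weight 4: 3 codewords.
  weight 5: 4 codewords.
  weight 6: 1 codewords.
Minimum distance d = smallest w > 0 with A_w > 0 = 2.
Sanity: Σ A_w = 16 = 2^4 = 16 ✓.


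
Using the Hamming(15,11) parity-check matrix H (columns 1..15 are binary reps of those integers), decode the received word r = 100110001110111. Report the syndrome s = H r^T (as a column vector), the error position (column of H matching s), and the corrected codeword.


s = (0, 1, 0, 0)^T, error position = 4, corrected codeword c = 100010001110111

Compute s = H r^T mod 2 one row at a time:
  s_1 = 0 + 1 + 1 + 1 + 0 + 1 + 1 + 1 = 6 ≡ 0 (mod 2).
  s_2 = 1 + 1 + 0 + 0 + 0 + 1 + 1 + 1 = 5 ≡ 1 (mod 2).
  s_3 = 0 + 0 + 0 + 0 + 1 + 1 + 1 + 1 = 4 ≡ 0 (mod 2).
  s_4 = 1 + 0 + 1 + 0 + 1 + 1 + 1 + 1 = 6 ≡ 0 (mod 2).
s = (0, 1, 0, 0)^T — this equals column 4 of H (binary 0100), so error is at position 4.
Correct: flip bit 4 of r = 100110001110111 to get c = 100010001110111.


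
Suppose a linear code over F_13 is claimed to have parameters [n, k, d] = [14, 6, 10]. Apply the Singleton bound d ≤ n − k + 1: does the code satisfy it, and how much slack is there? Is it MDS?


Singleton RHS = n − k + 1 = 9, slack = -1, bound violated (no such code; not MDS).

Singleton bound: d ≤ n − k + 1.
Here n = 14, k = 6, so n − k + 1 = 9.
Given d = 10, check d ≤ 9: NO.
Slack = (n − k + 1) − d = -1.
The slack is negative: d = 10 exceeds n − k + 1 = 9 by 1, so the Singleton bound is violated and no linear [14, 6, 10]_13 code can exist. In particular it is not MDS (MDS requires d = n − k + 1 exactly).
Description: the claimed parameters are [14, 6, 10]_13; such a code would be impossible (violates the Singleton bound).


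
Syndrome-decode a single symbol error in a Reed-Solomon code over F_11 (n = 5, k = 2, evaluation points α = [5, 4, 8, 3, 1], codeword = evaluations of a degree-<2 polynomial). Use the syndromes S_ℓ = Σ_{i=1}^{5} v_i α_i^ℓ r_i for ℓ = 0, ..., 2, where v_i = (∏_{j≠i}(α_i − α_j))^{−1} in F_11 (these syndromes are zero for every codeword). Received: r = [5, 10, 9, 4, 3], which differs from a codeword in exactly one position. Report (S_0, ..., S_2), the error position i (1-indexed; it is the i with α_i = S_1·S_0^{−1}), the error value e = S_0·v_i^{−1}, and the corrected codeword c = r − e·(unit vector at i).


S = (4, 10, 3), error at position 3, error magnitude e = 8, c = [5, 10, 1, 4, 3].

Step 1: column multipliers v_i = (∏_{j≠i}(α_i − α_j))^{−1} mod 11.
  i = 1 (α = 5): (5−4)(5−8)(5−3)(5−1) = 1·(−3)·2·4 = −24 ≡ 9, so v_1 = 9^{−1} = 5 (mod 11).
  i = 2 (α = 4): (4−5)(4−8)(4−3)(4−1) = (−1)·(−4)·1·3 = 12 ≡ 1, so v_2 = 1^{−1} = 1 (mod 11).
  i = 3 (α = 8): (8−5)(8−4)(8−3)(8−1) = 3·4·5·7 = 420 ≡ 2, so v_3 = 2^{−1} = 6 (mod 11).
  i = 4 (α = 3): (3−5)(3−4)(3−8)(3−1) = (−2)·(−1)·(−5)·2 = −20 ≡ 2, so v_4 = 2^{−1} = 6 (mod 11).
  i = 5 (α = 1): (1−5)(1−4)(1−8)(1−3) = (−4)·(−3)·(−7)·(−2) = 168 ≡ 3, so v_5 = 3^{−1} = 4 (mod 11).
  v = [5, 1, 6, 6, 4].
Step 2: syndromes of r = [5, 10, 9, 4, 3] (all sums mod 11).
  S_0 = Σ v_i r_i = 5·5 + 1·10 + 6·9 + 6·4 + 4·3 = 125 ≡ 4.
  S_1 = Σ v_i α_i r_i = 5·5·5 + 1·4·10 + 6·8·9 + 6·3·4 + 4·1·3 = 681 ≡ 10.
  α_i^2 mod 11 = [3, 5, 9, 9, 1].
  S_2 = Σ v_i α_i^2 r_i = 5·3·5 + 1·5·10 + 6·9·9 + 6·9·4 + 4·1·3 = 839 ≡ 3.
  S = (4, 10, 3) ≠ 0, so r is not a codeword (an error is present).
Step 3: locate the error. For a single error e at position i, S_ℓ = v_i·e·α_i^ℓ, so α_err = S_1/S_0.
  S_0^{−1} = 4^{−1} = 3 (mod 11), so α_err = 10·3 = 30 ≡ 8 = α_3. Error position i = 3.
  Consistency check: S_2/S_1 = 3·10 = 30 ≡ 8 = α_err ✓ (single-error assumption holds).
Step 4: error magnitude e = S_0/v_3 = S_0·∏_{j≠3}(α_3 − α_j) = 4·2 = 8 ≡ 8 (mod 11).
Step 5: correct position 3: c_3 = r_3 − e = 9 − 8 ≡ 1 (mod 11). Hence c = [5, 10, 1, 4, 3].
  Check: interpolating c through the α_i gives m(x) = 8 + 6·x (degree < 2) with m(α_i) = c_i for every i, so c is indeed a codeword.


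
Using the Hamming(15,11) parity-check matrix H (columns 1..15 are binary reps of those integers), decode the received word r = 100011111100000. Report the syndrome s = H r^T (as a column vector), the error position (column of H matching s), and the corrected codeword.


s = (1, 1, 1, 0)^T, error position = 14, corrected codeword c = 100011111100010

Compute s = H r^T mod 2 one row at a time:
  s_1 = 1 + 1 + 1 + 0 + 0 + 0 + 0 + 0 = 3 ≡ 1 (mod 2).
  s_2 = 0 + 1 + 1 + 1 + 0 + 0 + 0 + 0 = 3 ≡ 1 (mod 2).
  s_3 = 0 + 0 + 1 + 1 + 1 + 0 + 0 + 0 = 3 ≡ 1 (mod 2).
  s_4 = 1 + 0 + 1 + 1 + 1 + 0 + 0 + 0 = 4 ≡ 0 (mod 2).
s = (1, 1, 1, 0)^T — this equals column 14 of H (binary 1110), so error is at position 14.
Correct: flip bit 14 of r = 100011111100000 to get c = 100011111100010.


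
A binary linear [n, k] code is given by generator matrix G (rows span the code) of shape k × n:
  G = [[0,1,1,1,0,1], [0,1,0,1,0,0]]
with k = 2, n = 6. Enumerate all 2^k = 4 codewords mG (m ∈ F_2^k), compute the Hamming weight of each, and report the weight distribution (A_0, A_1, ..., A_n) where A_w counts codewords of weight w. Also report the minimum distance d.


Weight distribution: A_0 = 1, A_2 = 2, A_4 = 1. Minimum distance d = 2.

Enumerate all 2^2 = 4 messages m ∈ F_2^2.
For each, compute codeword c = mG in F_2^6, then tally its weight.
  m = 00 → c = 000000, weight = 0.
  m = 10 → c = 011101, weight = 4.
  m = 01 → c = 010100, weight = 2.
  m = 11 → c = 001001, weight = 2.
Tally weights:
  weight 0: 1 codewords.
  weight 2: 2 codewords.
  weight 4: 1 codewords.
Minimum distance d = smallest w > 0 with A_w > 0 = 2.
Sanity: Σ A_w = 4 = 2^2 = 4 ✓.


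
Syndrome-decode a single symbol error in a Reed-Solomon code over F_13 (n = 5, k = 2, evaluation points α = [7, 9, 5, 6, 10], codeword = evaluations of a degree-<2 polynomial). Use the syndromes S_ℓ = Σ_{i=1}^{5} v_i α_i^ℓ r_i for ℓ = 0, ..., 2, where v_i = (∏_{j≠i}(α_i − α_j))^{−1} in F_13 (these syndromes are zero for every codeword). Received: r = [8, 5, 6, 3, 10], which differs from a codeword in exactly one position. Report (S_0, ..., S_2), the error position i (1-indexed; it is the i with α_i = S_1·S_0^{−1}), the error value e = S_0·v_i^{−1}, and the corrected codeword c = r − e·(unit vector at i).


S = (8, 1, 5), error at position 3, error magnitude e = 8, c = [8, 5, 11, 3, 10].

Step 1: column multipliers v_i = (∏_{j≠i}(α_i − α_j))^{−1} mod 13.
  i = 1 (α = 7): (7−9)(7−5)(7−6)(7−10) = (−2)·2·1·(−3) = 12 ≡ 12, so v_1 = 12^{−1} = 12 (mod 13).
  i = 2 (α = 9): (9−7)(9−5)(9−6)(9−10) = 2·4·3·(−1) = −24 ≡ 2, so v_2 = 2^{−1} = 7 (mod 13).
  i = 3 (α = 5): (5−7)(5−9)(5−6)(5−10) = (−2)·(−4)·(−1)·(−5) = 40 ≡ 1, so v_3 = 1^{−1} = 1 (mod 13).
  i = 4 (α = 6): (6−7)(6−9)(6−5)(6−10) = (−1)·(−3)·1·(−4) = −12 ≡ 1, so v_4 = 1^{−1} = 1 (mod 13).
  i = 5 (α = 10): (10−7)(10−9)(10−5)(10−6) = 3·1·5·4 = 60 ≡ 8, so v_5 = 8^{−1} = 5 (mod 13).
  v = [12, 7, 1, 1, 5].
Step 2: syndromes of r = [8, 5, 6, 3, 10] (all sums mod 13).
  S_0 = Σ v_i r_i = 12·8 + 7·5 + 1·6 + 1·3 + 5·10 = 190 ≡ 8.
  S_1 = Σ v_i α_i r_i = 12·7·8 + 7·9·5 + 1·5·6 + 1·6·3 + 5·10·10 = 1535 ≡ 1.
  α_i^2 mod 13 = [10, 3, 12, 10, 9].
  S_2 = Σ v_i α_i^2 r_i = 12·10·8 + 7·3·5 + 1·12·6 + 1·10·3 + 5·9·10 = 1617 ≡ 5.
  S = (8, 1, 5) ≠ 0, so r is not a codeword (an error is present).
Step 3: locate the error. For a single error e at position i, S_ℓ = v_i·e·α_i^ℓ, so α_err = S_1/S_0.
  S_0^{−1} = 8^{−1} = 5 (mod 13), so α_err = 1·5 = 5 ≡ 5 = α_3. Error position i = 3.
  Consistency check: S_2/S_1 = 5·1 = 5 ≡ 5 = α_err ✓ (single-error assumption holds).
Step 4: error magnitude e = S_0/v_3 = S_0·∏_{j≠3}(α_3 − α_j) = 8·1 = 8 ≡ 8 (mod 13).
Step 5: correct position 3: c_3 = r_3 − e = 6 − 8 ≡ 11 (mod 13). Hence c = [8, 5, 11, 3, 10].
  Check: interpolating c through the α_i gives m(x) = 12 + 5·x (degree < 2) with m(α_i) = c_i for every i, so c is indeed a codeword.


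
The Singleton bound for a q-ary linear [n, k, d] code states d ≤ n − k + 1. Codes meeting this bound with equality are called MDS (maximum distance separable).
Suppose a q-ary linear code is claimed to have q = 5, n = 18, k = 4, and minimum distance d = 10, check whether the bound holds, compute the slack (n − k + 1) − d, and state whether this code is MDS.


Singleton RHS = n − k + 1 = 15, slack = 5, bound satisfied, not MDS.

Singleton bound: d ≤ n − k + 1.
Here n = 18, k = 4, so n − k + 1 = 15.
Given d = 10, check d ≤ 15: YES.
Slack = (n − k + 1) − d = 5.
The code is NOT MDS (slack = 5 > 0).
Description: the claimed parameters are [18, 4, 10]_5; such a code would be non-MDS.


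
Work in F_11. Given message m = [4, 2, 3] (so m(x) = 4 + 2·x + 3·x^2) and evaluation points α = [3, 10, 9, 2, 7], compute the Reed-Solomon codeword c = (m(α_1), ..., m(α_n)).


c = [4, 5, 1, 9, 0]

Message polynomial: m(x) = 4 + 2·x + 3·x^2 (mod 11).
For each evaluation point α_i, compute m(α_i) mod 11:
  α_1 = 3: Horner steps 3 → 0 → 4, so m(3) = 4.
  α_2 = 10: Horner steps 3 → 10 → 5, so m(10) = 5.
  α_3 = 9: Horner steps 3 → 7 → 1, so m(9) = 1.
  α_4 = 2: Horner steps 3 → 8 → 9, so m(2) = 9.
  α_5 = 7: Horner steps 3 → 1 → 0, so m(7) = 0.
Codeword c = [4, 5, 1, 9, 0] ∈ F_11^5.


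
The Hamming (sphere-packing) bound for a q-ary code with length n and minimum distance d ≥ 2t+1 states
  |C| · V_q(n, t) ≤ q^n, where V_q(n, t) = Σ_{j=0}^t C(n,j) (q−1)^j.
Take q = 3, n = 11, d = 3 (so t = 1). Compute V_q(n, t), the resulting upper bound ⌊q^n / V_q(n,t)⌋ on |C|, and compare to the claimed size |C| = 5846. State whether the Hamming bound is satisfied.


V_q(n, t) = 23, q^n = 177147, Hamming bound = 7702, |C| = 5846 ≤ bound (satisfied).

Step 1: Compute V_q(n, t) = Σ_{j=0}^1 C(n, j) (q−1)^j.
  j = 0: C(11,0)·(2)^0 = 1·1 = 1.
  j = 1: C(11,1)·(2)^1 = 11·2 = 22.
  V_q(n, t) = 1 + 22 = 23.
Step 2: q^n = 3^11 = 177147.
Step 3: Hamming bound ⌊q^n / V_q(n,t)⌋ = ⌊177147/23⌋ = 7702.
Step 4: Compare |C| = 5846 to 7702: satisfied.
The claimed |C| lies below the Hamming bound.


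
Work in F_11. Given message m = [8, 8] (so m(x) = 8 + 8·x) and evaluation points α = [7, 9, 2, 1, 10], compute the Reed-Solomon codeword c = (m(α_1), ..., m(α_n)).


c = [9, 3, 2, 5, 0]

Message polynomial: m(x) = 8 + 8·x (mod 11).
For each evaluation point α_i, compute m(α_i) mod 11:
  α_1 = 7: Horner steps 8 → 9, so m(7) = 9.
  α_2 = 9: Horner steps 8 → 3, so m(9) = 3.
  α_3 = 2: Horner steps 8 → 2, so m(2) = 2.
  α_4 = 1: Horner steps 8 → 5, so m(1) = 5.
  α_5 = 10: Horner steps 8 → 0, so m(10) = 0.
Codeword c = [9, 3, 2, 5, 0] ∈ F_11^5.


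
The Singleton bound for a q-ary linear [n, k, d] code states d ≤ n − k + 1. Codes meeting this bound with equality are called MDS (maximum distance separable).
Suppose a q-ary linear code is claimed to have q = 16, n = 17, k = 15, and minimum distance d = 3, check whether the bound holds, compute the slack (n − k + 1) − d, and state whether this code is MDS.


Singleton RHS = n − k + 1 = 3, slack = 0, bound satisfied, MDS.

Singleton bound: d ≤ n − k + 1.
Here n = 17, k = 15, so n − k + 1 = 3.
Given d = 3, check d ≤ 3: YES.
Slack = (n − k + 1) − d = 0.
The code is MDS (slack = 0).
Description: the claimed parameters are [17, 15, 3]_16; such a code would be MDS (meets Singleton bound).


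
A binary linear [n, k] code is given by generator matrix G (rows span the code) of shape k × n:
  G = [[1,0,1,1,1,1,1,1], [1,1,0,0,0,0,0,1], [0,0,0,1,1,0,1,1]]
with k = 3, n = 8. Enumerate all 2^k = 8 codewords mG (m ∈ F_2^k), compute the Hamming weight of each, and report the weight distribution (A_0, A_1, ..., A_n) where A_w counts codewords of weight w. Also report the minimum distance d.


Weight distribution: A_0 = 1, A_3 = 2, A_4 = 2, A_5 = 1, A_6 = 1, A_7 = 1. Minimum distance d = 3.

Enumerate all 2^3 = 8 messages m ∈ F_2^3.
For each, compute codeword c = mG in F_2^8, then tally its weight.
  m = 000 → c = 00000000, weight = 0.
  m = 100 → c = 10111111, weight = 7.
  m = 010 → c = 11000001, weight = 3.
  m = 110 → c = 01111110, weight = 6.
  m = 001 → c = 00011011, weight = 4.
  m = 101 → c = 10100100, weight = 3.
  m = 011 → c = 11011010, weight = 5.
  m = 111 → c = 01100101, weight = 4.
Tally weights:
  weight 0: 1 codewords.
  weight 3: 2 codewords.
  weight 4: 2 codewords.
  weight 5: 1 codewords.
  weight 6: 1 codewords.
  weight 7: 1 codewords.
Minimum distance d = smallest w > 0 with A_w > 0 = 3.
Sanity: Σ A_w = 8 = 2^3 = 8 ✓.


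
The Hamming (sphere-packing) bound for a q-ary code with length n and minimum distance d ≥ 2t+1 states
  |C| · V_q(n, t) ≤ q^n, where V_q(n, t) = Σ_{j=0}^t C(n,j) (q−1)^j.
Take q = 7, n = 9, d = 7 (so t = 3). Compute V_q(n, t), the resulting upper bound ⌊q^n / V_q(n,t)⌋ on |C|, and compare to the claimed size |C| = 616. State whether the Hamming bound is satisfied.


V_q(n, t) = 19495, q^n = 40353607, Hamming bound = 2069, |C| = 616 ≤ bound (satisfied).

Step 1: Compute V_q(n, t) = Σ_{j=0}^3 C(n, j) (q−1)^j.
  j = 0: C(9,0)·(6)^0 = 1·1 = 1.
  j = 1: C(9,1)·(6)^1 = 9·6 = 54.
  j = 2: C(9,2)·(6)^2 = 36·36 = 1296.
  j = 3: C(9,3)·(6)^3 = 84·216 = 18144.
  V_q(n, t) = 1 + 54 + 1296 + 18144 = 19495.
Step 2: q^n = 7^9 = 40353607.
Step 3: Hamming bound ⌊q^n / V_q(n,t)⌋ = ⌊40353607/19495⌋ = 2069.
Step 4: Compare |C| = 616 to 2069: satisfied.
The claimed |C| lies below the Hamming bound.


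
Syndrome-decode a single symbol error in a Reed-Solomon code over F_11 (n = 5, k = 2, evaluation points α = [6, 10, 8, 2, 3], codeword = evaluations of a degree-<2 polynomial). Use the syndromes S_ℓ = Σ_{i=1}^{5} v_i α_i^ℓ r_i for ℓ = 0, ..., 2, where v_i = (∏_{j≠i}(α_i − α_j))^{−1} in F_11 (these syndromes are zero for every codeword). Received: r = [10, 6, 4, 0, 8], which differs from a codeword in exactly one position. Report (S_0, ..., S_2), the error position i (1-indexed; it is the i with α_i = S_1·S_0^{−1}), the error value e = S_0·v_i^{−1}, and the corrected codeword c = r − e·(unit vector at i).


S = (1, 10, 1), error at position 2, error magnitude e = 8, c = [10, 9, 4, 0, 8].

Step 1: column multipliers v_i = (∏_{j≠i}(α_i − α_j))^{−1} mod 11.
  i = 1 (α = 6): (6−10)(6−8)(6−2)(6−3) = (−4)·(−2)·4·3 = 96 ≡ 8, so v_1 = 8^{−1} = 7 (mod 11).
  i = 2 (α = 10): (10−6)(10−8)(10−2)(10−3) = 4·2·8·7 = 448 ≡ 8, so v_2 = 8^{−1} = 7 (mod 11).
  i = 3 (α = 8): (8−6)(8−10)(8−2)(8−3) = 2·(−2)·6·5 = −120 ≡ 1, so v_3 = 1^{−1} = 1 (mod 11).
  i = 4 (α = 2): (2−6)(2−10)(2−8)(2−3) = (−4)·(−8)·(−6)·(−1) = 192 ≡ 5, so v_4 = 5^{−1} = 9 (mod 11).
  i = 5 (α = 3): (3−6)(3−10)(3−8)(3−2) = (−3)·(−7)·(−5)·1 = −105 ≡ 5, so v_5 = 5^{−1} = 9 (mod 11).
  v = [7, 7, 1, 9, 9].
Step 2: syndromes of r = [10, 6, 4, 0, 8] (all sums mod 11).
  S_0 = Σ v_i r_i = 7·10 + 7·6 + 1·4 + 9·0 + 9·8 = 188 ≡ 1.
  S_1 = Σ v_i α_i r_i = 7·6·10 + 7·10·6 + 1·8·4 + 9·2·0 + 9·3·8 = 1088 ≡ 10.
  α_i^2 mod 11 = [3, 1, 9, 4, 9].
  S_2 = Σ v_i α_i^2 r_i = 7·3·10 + 7·1·6 + 1·9·4 + 9·4·0 + 9·9·8 = 936 ≡ 1.
  S = (1, 10, 1) ≠ 0, so r is not a codeword (an error is present).
Step 3: locate the error. For a single error e at position i, S_ℓ = v_i·e·α_i^ℓ, so α_err = S_1/S_0.
  S_0^{−1} = 1^{−1} = 1 (mod 11), so α_err = 10·1 = 10 ≡ 10 = α_2. Error position i = 2.
  Consistency check: S_2/S_1 = 1·10 = 10 ≡ 10 = α_err ✓ (single-error assumption holds).
Step 4: error magnitude e = S_0/v_2 = S_0·∏_{j≠2}(α_2 − α_j) = 1·8 = 8 ≡ 8 (mod 11).
Step 5: correct position 2: c_2 = r_2 − e = 6 − 8 ≡ 9 (mod 11). Hence c = [10, 9, 4, 0, 8].
  Check: interpolating c through the α_i gives m(x) = 6 + 8·x (degree < 2) with m(α_i) = c_i for every i, so c is indeed a codeword.


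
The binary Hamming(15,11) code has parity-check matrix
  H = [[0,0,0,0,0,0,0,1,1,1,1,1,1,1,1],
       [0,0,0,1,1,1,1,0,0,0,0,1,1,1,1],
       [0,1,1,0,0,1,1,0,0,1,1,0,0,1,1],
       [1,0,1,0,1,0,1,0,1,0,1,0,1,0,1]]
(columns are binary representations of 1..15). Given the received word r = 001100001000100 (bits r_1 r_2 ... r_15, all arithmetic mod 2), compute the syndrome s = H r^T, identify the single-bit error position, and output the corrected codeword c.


s = (0, 0, 1, 1)^T, error position = 3, corrected codeword c = 000100001000100

Compute s = H r^T mod 2 one row at a time:
  s_1 = 0 + 1 + 0 + 0 + 0 + 1 + 0 + 0 = 2 ≡ 0 (mod 2).
  s_2 = 1 + 0 + 0 + 0 + 0 + 1 + 0 + 0 = 2 ≡ 0 (mod 2).
  s_3 = 0 + 1 + 0 + 0 + 0 + 0 + 0 + 0 = 1 ≡ 1 (mod 2).
  s_4 = 0 + 1 + 0 + 0 + 1 + 0 + 1 + 0 = 3 ≡ 1 (mod 2).
s = (0, 0, 1, 1)^T — this equals column 3 of H (binary 0011), so error is at position 3.
Correct: flip bit 3 of r = 001100001000100 to get c = 000100001000100.


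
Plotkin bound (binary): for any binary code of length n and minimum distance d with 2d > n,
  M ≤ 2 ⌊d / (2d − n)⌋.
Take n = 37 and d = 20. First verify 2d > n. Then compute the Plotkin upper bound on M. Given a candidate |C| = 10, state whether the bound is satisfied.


Plotkin bound M ≤ 12; given |C| = 10 ≤ bound (satisfied).

Check applicability: 2d = 40, n = 37.
2d − n = 3 > 0, so Plotkin applies.
Compute d/(2d−n) = 20/3 ≈ 6.6667.
⌊d/(2d−n)⌋ = 6.
Plotkin bound: M ≤ 2·6 = 12.
Given |C| = 10, check: satisfied.
This |C| is below the Plotkin bound.


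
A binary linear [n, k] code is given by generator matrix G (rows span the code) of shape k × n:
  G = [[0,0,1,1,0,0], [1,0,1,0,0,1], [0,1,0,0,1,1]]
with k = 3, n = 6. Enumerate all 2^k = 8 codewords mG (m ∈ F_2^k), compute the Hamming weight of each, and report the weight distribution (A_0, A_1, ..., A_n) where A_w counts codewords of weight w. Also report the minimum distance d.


Weight distribution: A_0 = 1, A_2 = 1, A_3 = 3, A_4 = 2, A_5 = 1. Minimum distance d = 2.

Enumerate all 2^3 = 8 messages m ∈ F_2^3.
For each, compute codeword c = mG in F_2^6, then tally its weight.
  m = 000 → c = 000000, weight = 0.
  m = 100 → c = 001100, weight = 2.
  m = 010 → c = 101001, weight = 3.
  m = 110 → c = 100101, weight = 3.
  m = 001 → c = 010011, weight = 3.
  m = 101 → c = 011111, weight = 5.
  m = 011 → c = 111010, weight = 4.
  m = 111 → c = 110110, weight = 4.
Tally weights:
  weight 0: 1 codewords.
  weight 2: 1 codewords.
  weight 3: 3 codewords.
  weight 4: 2 codewords.
  weight 5: 1 codewords.
Minimum distance d = smallest w > 0 with A_w > 0 = 2.
Sanity: Σ A_w = 8 = 2^3 = 8 ✓.


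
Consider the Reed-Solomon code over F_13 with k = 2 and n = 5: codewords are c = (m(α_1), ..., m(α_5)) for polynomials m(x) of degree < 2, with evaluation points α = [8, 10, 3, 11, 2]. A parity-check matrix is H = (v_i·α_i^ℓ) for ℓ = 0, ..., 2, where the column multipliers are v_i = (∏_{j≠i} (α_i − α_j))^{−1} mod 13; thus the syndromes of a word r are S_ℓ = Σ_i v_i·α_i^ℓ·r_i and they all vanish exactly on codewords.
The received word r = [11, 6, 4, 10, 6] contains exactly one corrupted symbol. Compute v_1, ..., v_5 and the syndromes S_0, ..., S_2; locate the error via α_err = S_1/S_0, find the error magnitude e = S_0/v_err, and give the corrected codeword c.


S = (2, 4, 8), error at position 5, error magnitude e = 6, c = [11, 6, 4, 10, 0].

Step 1: column multipliers v_i = (∏_{j≠i}(α_i − α_j))^{−1} mod 13.
  i = 1 (α = 8): (8−10)(8−3)(8−11)(8−2) = (−2)·5·(−3)·6 = 180 ≡ 11, so v_1 = 11^{−1} = 6 (mod 13).
  i = 2 (α = 10): (10−8)(10−3)(10−11)(10−2) = 2·7·(−1)·8 = −112 ≡ 5, so v_2 = 5^{−1} = 8 (mod 13).
  i = 3 (α = 3): (3−8)(3−10)(3−11)(3−2) = (−5)·(−7)·(−8)·1 = −280 ≡ 6, so v_3 = 6^{−1} = 11 (mod 13).
  i = 4 (α = 11): (11−8)(11−10)(11−3)(11−2) = 3·1·8·9 = 216 ≡ 8, so v_4 = 8^{−1} = 5 (mod 13).
  i = 5 (α = 2): (2−8)(2−10)(2−3)(2−11) = (−6)·(−8)·(−1)·(−9) = 432 ≡ 3, so v_5 = 3^{−1} = 9 (mod 13).
  v = [6, 8, 11, 5, 9].
Step 2: syndromes of r = [11, 6, 4, 10, 6] (all sums mod 13).
  S_0 = Σ v_i r_i = 6·11 + 8·6 + 11·4 + 5·10 + 9·6 = 262 ≡ 2.
  S_1 = Σ v_i α_i r_i = 6·8·11 + 8·10·6 + 11·3·4 + 5·11·10 + 9·2·6 = 1798 ≡ 4.
  α_i^2 mod 13 = [12, 9, 9, 4, 4].
  S_2 = Σ v_i α_i^2 r_i = 6·12·11 + 8·9·6 + 11·9·4 + 5·4·10 + 9·4·6 = 2036 ≡ 8.
  S = (2, 4, 8) ≠ 0, so r is not a codeword (an error is present).
Step 3: locate the error. For a single error e at position i, S_ℓ = v_i·e·α_i^ℓ, so α_err = S_1/S_0.
  S_0^{−1} = 2^{−1} = 7 (mod 13), so α_err = 4·7 = 28 ≡ 2 = α_5. Error position i = 5.
  Consistency check: S_2/S_1 = 8·10 = 80 ≡ 2 = α_err ✓ (single-error assumption holds).
Step 4: error magnitude e = S_0/v_5 = S_0·∏_{j≠5}(α_5 − α_j) = 2·3 = 6 ≡ 6 (mod 13).
Step 5: correct position 5: c_5 = r_5 − e = 6 − 6 ≡ 0 (mod 13). Hence c = [11, 6, 4, 10, 0].
  Check: interpolating c through the α_i gives m(x) = 5 + 4·x (degree < 2) with m(α_i) = c_i for every i, so c is indeed a codeword.


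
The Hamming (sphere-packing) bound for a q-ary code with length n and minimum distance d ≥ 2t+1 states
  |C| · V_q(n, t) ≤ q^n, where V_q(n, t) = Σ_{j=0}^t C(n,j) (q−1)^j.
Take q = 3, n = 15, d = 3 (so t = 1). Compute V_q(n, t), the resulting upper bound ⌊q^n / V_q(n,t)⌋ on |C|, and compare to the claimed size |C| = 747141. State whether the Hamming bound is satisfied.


V_q(n, t) = 31, q^n = 14348907, Hamming bound = 462867, |C| = 747141 > bound (violated).

Step 1: Compute V_q(n, t) = Σ_{j=0}^1 C(n, j) (q−1)^j.
  j = 0: C(15,0)·(2)^0 = 1·1 = 1.
  j = 1: C(15,1)·(2)^1 = 15·2 = 30.
  V_q(n, t) = 1 + 30 = 31.
Step 2: q^n = 3^15 = 14348907.
Step 3: Hamming bound ⌊q^n / V_q(n,t)⌋ = ⌊14348907/31⌋ = 462867.
Step 4: Compare |C| = 747141 to 462867: violated.
The claimed |C| lies above the Hamming bound, so no 3-ary code of length 15 with d ≥ 3 can have 747141 codewords.


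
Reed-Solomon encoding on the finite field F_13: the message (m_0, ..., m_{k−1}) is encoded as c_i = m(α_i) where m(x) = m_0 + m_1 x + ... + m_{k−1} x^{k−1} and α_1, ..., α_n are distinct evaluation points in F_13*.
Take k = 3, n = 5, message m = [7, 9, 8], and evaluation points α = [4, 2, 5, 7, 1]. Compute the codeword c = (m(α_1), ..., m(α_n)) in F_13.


c = [2, 5, 5, 7, 11]

Message polynomial: m(x) = 7 + 9·x + 8·x^2 (mod 13).
For each evaluation point α_i, compute m(α_i) mod 13:
  α_1 = 4: Horner steps 8 → 2 → 2, so m(4) = 2.
  α_2 = 2: Horner steps 8 → 12 → 5, so m(2) = 5.
  α_3 = 5: Horner steps 8 → 10 → 5, so m(5) = 5.
  α_4 = 7: Horner steps 8 → 0 → 7, so m(7) = 7.
  α_5 = 1: Horner steps 8 → 4 → 11, so m(1) = 11.
Codeword c = [2, 5, 5, 7, 11] ∈ F_13^5.


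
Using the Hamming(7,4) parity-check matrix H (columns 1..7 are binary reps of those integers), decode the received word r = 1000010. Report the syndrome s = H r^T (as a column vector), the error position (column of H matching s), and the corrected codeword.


s = (1, 1, 1)^T, error position = 7, corrected codeword c = 1000011

Compute s = H r^T mod 2 one row at a time:
  s_1 = 0 + 0 + 1 + 0 = 1 ≡ 1 (mod 2).
  s_2 = 0 + 0 + 1 + 0 = 1 ≡ 1 (mod 2).
  s_3 = 1 + 0 + 0 + 0 = 1 ≡ 1 (mod 2).
s = (1, 1, 1)^T — this equals column 7 of H (binary 111), so error is at position 7.
Correct: flip bit 7 of r = 1000010 to get c = 1000011.


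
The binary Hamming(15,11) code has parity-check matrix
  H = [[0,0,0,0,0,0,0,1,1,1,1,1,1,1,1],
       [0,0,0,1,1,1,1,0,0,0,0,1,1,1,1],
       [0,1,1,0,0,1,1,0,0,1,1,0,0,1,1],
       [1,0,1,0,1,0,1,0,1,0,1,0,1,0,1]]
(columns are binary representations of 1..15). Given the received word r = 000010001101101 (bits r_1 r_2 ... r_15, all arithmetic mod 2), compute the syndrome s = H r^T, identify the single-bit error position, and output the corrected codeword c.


s = (1, 0, 0, 0)^T, error position = 8, corrected codeword c = 000010011101101

Compute s = H r^T mod 2 one row at a time:
  s_1 = 0 + 1 + 1 + 0 + 1 + 1 + 0 + 1 = 5 ≡ 1 (mod 2).
  s_2 = 0 + 1 + 0 + 0 + 1 + 1 + 0 + 1 = 4 ≡ 0 (mod 2).
  s_3 = 0 + 0 + 0 + 0 + 1 + 0 + 0 + 1 = 2 ≡ 0 (mod 2).
  s_4 = 0 + 0 + 1 + 0 + 1 + 0 + 1 + 1 = 4 ≡ 0 (mod 2).
s = (1, 0, 0, 0)^T — this equals column 8 of H (binary 1000), so error is at position 8.
Correct: flip bit 8 of r = 000010001101101 to get c = 000010011101101.


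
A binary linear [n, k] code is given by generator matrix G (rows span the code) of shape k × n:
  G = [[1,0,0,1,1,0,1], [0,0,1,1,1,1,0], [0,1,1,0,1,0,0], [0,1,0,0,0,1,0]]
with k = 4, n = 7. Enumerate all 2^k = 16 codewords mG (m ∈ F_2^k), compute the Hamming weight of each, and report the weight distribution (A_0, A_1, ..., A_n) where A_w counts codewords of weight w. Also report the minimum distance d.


Weight distribution: A_0 = 1, A_1 = 1, A_2 = 1, A_3 = 4, A_4 = 5, A_5 = 3, A_6 = 1. Minimum distance d = 1.

Enumerate all 2^4 = 16 messages m ∈ F_2^4.
For each, compute codeword c = mG in F_2^7, then tally its weight.
  m = 0000 → c = 0000000, weight = 0.
  m = 1000 → c = 1001101, weight = 4.
  m = 0100 → c = 0011110, weight = 4.
  m = 1100 → c = 1010011, weight = 4.
  m = 0010 → c = 0110100, weight = 3.
  m = 1010 → c = 1111001, weight = 5.
  m = 0110 → c = 0101010, weight = 3.
  m = 1110 → c = 1100111, weight = 5.
  m = 0001 → c = 0100010, weight = 2.
  m = 1001 → c = 1101111, weight = 6.
  m = 0101 → c = 0111100, weight = 4.
  m = 1101 → c = 1110001, weight = 4.
  m = 0011 → c = 0010110, weight = 3.
  m = 1011 → c = 1011011, weight = 5.
  m = 0111 → c = 0001000, weight = 1.
  m = 1111 → c = 1000101, weight = 3.
Tally weights:
  weight 0: 1 codewords.
  weight 1: 1 codewords.
  weight 2: 1 codewords.
  weight 3: 4 codewords.
  weight 4: 5 codewords.
  weight 5: 3 codewords.
  weight 6: 1 codewords.
Minimum distance d = smallest w > 0 with A_w > 0 = 1.
Sanity: Σ A_w = 16 = 2^4 = 16 ✓.


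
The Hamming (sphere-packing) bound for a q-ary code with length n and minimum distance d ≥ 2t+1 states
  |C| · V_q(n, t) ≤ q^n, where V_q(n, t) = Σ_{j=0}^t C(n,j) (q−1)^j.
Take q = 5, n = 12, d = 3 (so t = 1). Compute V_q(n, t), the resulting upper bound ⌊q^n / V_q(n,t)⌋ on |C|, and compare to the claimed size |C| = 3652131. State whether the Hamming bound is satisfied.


V_q(n, t) = 49, q^n = 244140625, Hamming bound = 4982461, |C| = 3652131 ≤ bound (satisfied).

Step 1: Compute V_q(n, t) = Σ_{j=0}^1 C(n, j) (q−1)^j.
  j = 0: C(12,0)·(4)^0 = 1·1 = 1.
  j = 1: C(12,1)·(4)^1 = 12·4 = 48.
  V_q(n, t) = 1 + 48 = 49.
Step 2: q^n = 5^12 = 244140625.
Step 3: Hamming bound ⌊q^n / V_q(n,t)⌋ = ⌊244140625/49⌋ = 4982461.
Step 4: Compare |C| = 3652131 to 4982461: satisfied.
The claimed |C| lies below the Hamming bound.


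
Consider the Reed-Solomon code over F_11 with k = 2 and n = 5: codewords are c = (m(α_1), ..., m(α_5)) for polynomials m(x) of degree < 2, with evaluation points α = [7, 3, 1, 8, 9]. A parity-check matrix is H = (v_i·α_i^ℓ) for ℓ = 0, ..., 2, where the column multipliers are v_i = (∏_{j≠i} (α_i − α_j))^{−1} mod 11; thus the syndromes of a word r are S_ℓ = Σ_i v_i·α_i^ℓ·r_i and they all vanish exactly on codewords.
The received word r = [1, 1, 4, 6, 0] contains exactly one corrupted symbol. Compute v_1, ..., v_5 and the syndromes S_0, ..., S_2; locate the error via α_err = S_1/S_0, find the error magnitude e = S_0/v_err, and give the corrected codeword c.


S = (10, 8, 2), error at position 2, error magnitude e = 9, c = [1, 3, 4, 6, 0].

Step 1: column multipliers v_i = (∏_{j≠i}(α_i − α_j))^{−1} mod 11.
  i = 1 (α = 7): (7−3)(7−1)(7−8)(7−9) = 4·6·(−1)·(−2) = 48 ≡ 4, so v_1 = 4^{−1} = 3 (mod 11).
  i = 2 (α = 3): (3−7)(3−1)(3−8)(3−9) = (−4)·2·(−5)·(−6) = −240 ≡ 2, so v_2 = 2^{−1} = 6 (mod 11).
  i = 3 (α = 1): (1−7)(1−3)(1−8)(1−9) = (−6)·(−2)·(−7)·(−8) = 672 ≡ 1, so v_3 = 1^{−1} = 1 (mod 11).
  i = 4 (α = 8): (8−7)(8−3)(8−1)(8−9) = 1·5·7·(−1) = −35 ≡ 9, so v_4 = 9^{−1} = 5 (mod 11).
  i = 5 (α = 9): (9−7)(9−3)(9−1)(9−8) = 2·6·8·1 = 96 ≡ 8, so v_5 = 8^{−1} = 7 (mod 11).
  v = [3, 6, 1, 5, 7].
Step 2: syndromes of r = [1, 1, 4, 6, 0] (all sums mod 11).
  S_0 = Σ v_i r_i = 3·1 + 6·1 + 1·4 + 5·6 + 7·0 = 43 ≡ 10.
  S_1 = Σ v_i α_i r_i = 3·7·1 + 6·3·1 + 1·1·4 + 5·8·6 + 7·9·0 = 283 ≡ 8.
  α_i^2 mod 11 = [5, 9, 1, 9, 4].
  S_2 = Σ v_i α_i^2 r_i = 3·5·1 + 6·9·1 + 1·1·4 + 5·9·6 + 7·4·0 = 343 ≡ 2.
  S = (10, 8, 2) ≠ 0, so r is not a codeword (an error is present).
Step 3: locate the error. For a single error e at position i, S_ℓ = v_i·e·α_i^ℓ, so α_err = S_1/S_0.
  S_0^{−1} = 10^{−1} = 10 (mod 11), so α_err = 8·10 = 80 ≡ 3 = α_2. Error position i = 2.
  Consistency check: S_2/S_1 = 2·7 = 14 ≡ 3 = α_err ✓ (single-error assumption holds).
Step 4: error magnitude e = S_0/v_2 = S_0·∏_{j≠2}(α_2 − α_j) = 10·2 = 20 ≡ 9 (mod 11).
Step 5: correct position 2: c_2 = r_2 − e = 1 − 9 ≡ 3 (mod 11). Hence c = [1, 3, 4, 6, 0].
  Check: interpolating c through the α_i gives m(x) = 10 + 5·x (degree < 2) with m(α_i) = c_i for every i, so c is indeed a codeword.


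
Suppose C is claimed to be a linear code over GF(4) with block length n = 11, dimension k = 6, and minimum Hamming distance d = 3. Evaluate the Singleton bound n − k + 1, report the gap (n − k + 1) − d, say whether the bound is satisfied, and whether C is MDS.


Singleton RHS = n − k + 1 = 6, slack = 3, bound satisfied, not MDS.

Singleton bound: d ≤ n − k + 1.
Here n = 11, k = 6, so n − k + 1 = 6.
Given d = 3, check d ≤ 6: YES.
Slack = (n − k + 1) − d = 3.
The code is NOT MDS (slack = 3 > 0).
Description: the claimed parameters are [11, 6, 3]_4; such a code would be non-MDS.


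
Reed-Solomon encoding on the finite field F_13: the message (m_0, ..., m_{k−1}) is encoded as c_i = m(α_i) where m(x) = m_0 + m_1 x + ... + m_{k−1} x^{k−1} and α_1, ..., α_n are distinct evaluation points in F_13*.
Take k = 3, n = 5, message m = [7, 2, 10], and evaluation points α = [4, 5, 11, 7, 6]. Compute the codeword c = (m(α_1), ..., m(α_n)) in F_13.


c = [6, 7, 4, 4, 2]

Message polynomial: m(x) = 7 + 2·x + 10·x^2 (mod 13).
For each evaluation point α_i, compute m(α_i) mod 13:
  α_1 = 4: Horner steps 10 → 3 → 6, so m(4) = 6.
  α_2 = 5: Horner steps 10 → 0 → 7, so m(5) = 7.
  α_3 = 11: Horner steps 10 → 8 → 4, so m(11) = 4.
  α_4 = 7: Horner steps 10 → 7 → 4, so m(7) = 4.
  α_5 = 6: Horner steps 10 → 10 → 2, so m(6) = 2.
Codeword c = [6, 7, 4, 4, 2] ∈ F_13^5.


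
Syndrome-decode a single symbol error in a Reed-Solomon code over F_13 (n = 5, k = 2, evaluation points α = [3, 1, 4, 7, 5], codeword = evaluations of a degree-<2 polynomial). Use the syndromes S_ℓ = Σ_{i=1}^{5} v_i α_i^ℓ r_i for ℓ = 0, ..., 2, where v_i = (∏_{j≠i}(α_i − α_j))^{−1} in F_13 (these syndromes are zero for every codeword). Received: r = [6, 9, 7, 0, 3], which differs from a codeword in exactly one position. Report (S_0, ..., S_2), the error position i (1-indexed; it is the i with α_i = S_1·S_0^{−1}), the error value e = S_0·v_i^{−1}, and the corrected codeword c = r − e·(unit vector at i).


S = (1, 4, 3), error at position 3, error magnitude e = 9, c = [6, 9, 11, 0, 3].

Step 1: column multipliers v_i = (∏_{j≠i}(α_i − α_j))^{−1} mod 13.
  i = 1 (α = 3): (3−1)(3−4)(3−7)(3−5) = 2·(−1)·(−4)·(−2) = −16 ≡ 10, so v_1 = 10^{−1} = 4 (mod 13).
  i = 2 (α = 1): (1−3)(1−4)(1−7)(1−5) = (−2)·(−3)·(−6)·(−4) = 144 ≡ 1, so v_2 = 1^{−1} = 1 (mod 13).
  i = 3 (α = 4): (4−3)(4−1)(4−7)(4−5) = 1·3·(−3)·(−1) = 9 ≡ 9, so v_3 = 9^{−1} = 3 (mod 13).
  i = 4 (α = 7): (7−3)(7−1)(7−4)(7−5) = 4·6·3·2 = 144 ≡ 1, so v_4 = 1^{−1} = 1 (mod 13).
  i = 5 (α = 5): (5−3)(5−1)(5−4)(5−7) = 2·4·1·(−2) = −16 ≡ 10, so v_5 = 10^{−1} = 4 (mod 13).
  v = [4, 1, 3, 1, 4].
Step 2: syndromes of r = [6, 9, 7, 0, 3] (all sums mod 13).
  S_0 = Σ v_i r_i = 4·6 + 1·9 + 3·7 + 1·0 + 4·3 = 66 ≡ 1.
  S_1 = Σ v_i α_i r_i = 4·3·6 + 1·1·9 + 3·4·7 + 1·7·0 + 4·5·3 = 225 ≡ 4.
  α_i^2 mod 13 = [9, 1, 3, 10, 12].
  S_2 = Σ v_i α_i^2 r_i = 4·9·6 + 1·1·9 + 3·3·7 + 1·10·0 + 4·12·3 = 432 ≡ 3.
  S = (1, 4, 3) ≠ 0, so r is not a codeword (an error is present).
Step 3: locate the error. For a single error e at position i, S_ℓ = v_i·e·α_i^ℓ, so α_err = S_1/S_0.
  S_0^{−1} = 1^{−1} = 1 (mod 13), so α_err = 4·1 = 4 ≡ 4 = α_3. Error position i = 3.
  Consistency check: S_2/S_1 = 3·10 = 30 ≡ 4 = α_err ✓ (single-error assumption holds).
Step 4: error magnitude e = S_0/v_3 = S_0·∏_{j≠3}(α_3 − α_j) = 1·9 = 9 ≡ 9 (mod 13).
Step 5: correct position 3: c_3 = r_3 − e = 7 − 9 ≡ 11 (mod 13). Hence c = [6, 9, 11, 0, 3].
  Check: interpolating c through the α_i gives m(x) = 4 + 5·x (degree < 2) with m(α_i) = c_i for every i, so c is indeed a codeword.


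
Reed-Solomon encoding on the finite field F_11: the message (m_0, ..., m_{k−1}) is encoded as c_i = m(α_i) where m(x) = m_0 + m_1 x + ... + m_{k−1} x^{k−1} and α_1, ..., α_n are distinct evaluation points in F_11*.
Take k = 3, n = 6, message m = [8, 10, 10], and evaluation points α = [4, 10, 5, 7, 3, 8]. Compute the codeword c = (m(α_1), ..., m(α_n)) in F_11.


c = [10, 8, 0, 7, 7, 2]

Message polynomial: m(x) = 8 + 10·x + 10·x^2 (mod 11).
For each evaluation point α_i, compute m(α_i) mod 11:
  α_1 = 4: Horner steps 10 → 6 → 10, so m(4) = 10.
  α_2 = 10: Horner steps 10 → 0 → 8, so m(10) = 8.
  α_3 = 5: Horner steps 10 → 5 → 0, so m(5) = 0.
  α_4 = 7: Horner steps 10 → 3 → 7, so m(7) = 7.
  α_5 = 3: Horner steps 10 → 7 → 7, so m(3) = 7.
  α_6 = 8: Horner steps 10 → 2 → 2, so m(8) = 2.
Codeword c = [10, 8, 0, 7, 7, 2] ∈ F_11^6.


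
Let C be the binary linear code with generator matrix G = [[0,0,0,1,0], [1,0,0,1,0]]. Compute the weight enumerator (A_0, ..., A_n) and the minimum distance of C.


Weight distribution: A_0 = 1, A_1 = 2, A_2 = 1. Minimum distance d = 1.

Enumerate all 2^2 = 4 messages m ∈ F_2^2.
For each, compute codeword c = mG in F_2^5, then tally its weight.
  m = 00 → c = 00000, weight = 0.
  m = 10 → c = 00010, weight = 1.
  m = 01 → c = 10010, weight = 2.
  m = 11 → c = 10000, weight = 1.
Tally weights:
  weight 0: 1 codewords.
  weight 1: 2 codewords.
  weight 2: 1 codewords.
Minimum distance d = smallest w > 0 with A_w > 0 = 1.
Sanity: Σ A_w = 4 = 2^2 = 4 ✓.


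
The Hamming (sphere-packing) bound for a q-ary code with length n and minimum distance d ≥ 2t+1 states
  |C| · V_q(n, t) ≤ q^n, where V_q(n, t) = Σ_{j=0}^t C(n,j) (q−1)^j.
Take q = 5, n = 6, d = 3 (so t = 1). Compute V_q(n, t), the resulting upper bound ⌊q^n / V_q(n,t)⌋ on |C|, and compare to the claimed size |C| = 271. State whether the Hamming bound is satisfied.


V_q(n, t) = 25, q^n = 15625, Hamming bound = 625, |C| = 271 ≤ bound (satisfied).

Step 1: Compute V_q(n, t) = Σ_{j=0}^1 C(n, j) (q−1)^j.
  j = 0: C(6,0)·(4)^0 = 1·1 = 1.
  j = 1: C(6,1)·(4)^1 = 6·4 = 24.
  V_q(n, t) = 1 + 24 = 25.
Step 2: q^n = 5^6 = 15625.
Step 3: Hamming bound ⌊q^n / V_q(n,t)⌋ = ⌊15625/25⌋ = 625.
Step 4: Compare |C| = 271 to 625: satisfied.
The claimed |C| lies below the Hamming bound.


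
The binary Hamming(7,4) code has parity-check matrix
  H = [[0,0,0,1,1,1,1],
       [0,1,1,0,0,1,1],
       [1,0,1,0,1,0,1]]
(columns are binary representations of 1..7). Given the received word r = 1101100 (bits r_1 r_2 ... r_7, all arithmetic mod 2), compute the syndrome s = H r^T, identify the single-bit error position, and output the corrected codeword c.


s = (0, 1, 0)^T, error position = 2, corrected codeword c = 1001100

Compute s = H r^T mod 2 one row at a time:
  s_1 = 1 + 1 + 0 + 0 = 2 ≡ 0 (mod 2).
  s_2 = 1 + 0 + 0 + 0 = 1 ≡ 1 (mod 2).
  s_3 = 1 + 0 + 1 + 0 = 2 ≡ 0 (mod 2).
s = (0, 1, 0)^T — this equals column 2 of H (binary 010), so error is at position 2.
Correct: flip bit 2 of r = 1101100 to get c = 1001100.


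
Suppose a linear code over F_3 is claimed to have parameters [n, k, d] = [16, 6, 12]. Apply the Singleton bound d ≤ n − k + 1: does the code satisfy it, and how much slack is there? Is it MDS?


Singleton RHS = n − k + 1 = 11, slack = -1, bound violated (no such code; not MDS).

Singleton bound: d ≤ n − k + 1.
Here n = 16, k = 6, so n − k + 1 = 11.
Given d = 12, check d ≤ 11: NO.
Slack = (n − k + 1) − d = -1.
The slack is negative: d = 12 exceeds n − k + 1 = 11 by 1, so the Singleton bound is violated and no linear [16, 6, 12]_3 code can exist. In particular it is not MDS (MDS requires d = n − k + 1 exactly).
Description: the claimed parameters are [16, 6, 12]_3; such a code would be impossible (violates the Singleton bound).


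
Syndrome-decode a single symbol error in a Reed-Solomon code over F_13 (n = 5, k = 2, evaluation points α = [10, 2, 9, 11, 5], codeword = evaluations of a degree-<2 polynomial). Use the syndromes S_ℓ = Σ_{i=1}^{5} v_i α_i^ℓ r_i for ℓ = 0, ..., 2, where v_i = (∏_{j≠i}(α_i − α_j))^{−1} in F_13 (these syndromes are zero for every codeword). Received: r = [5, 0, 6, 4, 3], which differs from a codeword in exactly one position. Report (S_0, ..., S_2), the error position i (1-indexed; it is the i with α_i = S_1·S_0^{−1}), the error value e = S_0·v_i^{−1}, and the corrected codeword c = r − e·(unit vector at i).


S = (8, 1, 5), error at position 5, error magnitude e = 6, c = [5, 0, 6, 4, 10].

Step 1: column multipliers v_i = (∏_{j≠i}(α_i − α_j))^{−1} mod 13.
  i = 1 (α = 10): (10−2)(10−9)(10−11)(10−5) = 8·1·(−1)·5 = −40 ≡ 12, so v_1 = 12^{−1} = 12 (mod 13).
  i = 2 (α = 2): (2−10)(2−9)(2−11)(2−5) = (−8)·(−7)·(−9)·(−3) = 1512 ≡ 4, so v_2 = 4^{−1} = 10 (mod 13).
  i = 3 (α = 9): (9−10)(9−2)(9−11)(9−5) = (−1)·7·(−2)·4 = 56 ≡ 4, so v_3 = 4^{−1} = 10 (mod 13).
  i = 4 (α = 11): (11−10)(11−2)(11−9)(11−5) = 1·9·2·6 = 108 ≡ 4, so v_4 = 4^{−1} = 10 (mod 13).
  i = 5 (α = 5): (5−10)(5−2)(5−9)(5−11) = (−5)·3·(−4)·(−6) = −360 ≡ 4, so v_5 = 4^{−1} = 10 (mod 13).
  v = [12, 10, 10, 10, 10].
Step 2: syndromes of r = [5, 0, 6, 4, 3] (all sums mod 13).
  S_0 = Σ v_i r_i = 12·5 + 10·0 + 10·6 + 10·4 + 10·3 = 190 ≡ 8.
  S_1 = Σ v_i α_i r_i = 12·10·5 + 10·2·0 + 10·9·6 + 10·11·4 + 10·5·3 = 1730 ≡ 1.
  α_i^2 mod 13 = [9, 4, 3, 4, 12].
  S_2 = Σ v_i α_i^2 r_i = 12·9·5 + 10·4·0 + 10·3·6 + 10·4·4 + 10·12·3 = 1240 ≡ 5.
  S = (8, 1, 5) ≠ 0, so r is not a codeword (an error is present).
Step 3: locate the error. For a single error e at position i, S_ℓ = v_i·e·α_i^ℓ, so α_err = S_1/S_0.
  S_0^{−1} = 8^{−1} = 5 (mod 13), so α_err = 1·5 = 5 ≡ 5 = α_5. Error position i = 5.
  Consistency check: S_2/S_1 = 5·1 = 5 ≡ 5 = α_err ✓ (single-error assumption holds).
Step 4: error magnitude e = S_0/v_5 = S_0·∏_{j≠5}(α_5 − α_j) = 8·4 = 32 ≡ 6 (mod 13).
Step 5: correct position 5: c_5 = r_5 − e = 3 − 6 ≡ 10 (mod 13). Hence c = [5, 0, 6, 4, 10].
  Check: interpolating c through the α_i gives m(x) = 2 + 12·x (degree < 2) with m(α_i) = c_i for every i, so c is indeed a codeword.
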